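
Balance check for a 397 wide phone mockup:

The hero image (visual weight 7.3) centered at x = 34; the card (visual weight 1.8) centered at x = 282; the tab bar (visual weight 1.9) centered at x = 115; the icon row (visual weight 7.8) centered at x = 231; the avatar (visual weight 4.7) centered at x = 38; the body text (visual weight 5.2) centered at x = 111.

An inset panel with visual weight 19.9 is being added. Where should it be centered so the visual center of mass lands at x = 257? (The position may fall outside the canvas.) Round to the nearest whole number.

New total weight: (7.3 + 1.8 + 1.9 + 7.8 + 4.7 + 5.2) + 19.9 = 48.6.
Along x: (3531.9 + 19.9·x) / 48.6 = 257 (existing moment 7.3·34 + 1.8·282 + 1.9·115 + 7.8·231 + 4.7·38 + 5.2·111 = 3531.9) ⇒ x = (12490.2 − 3531.9) / 19.9 ≈ 450.17.

x ≈ 450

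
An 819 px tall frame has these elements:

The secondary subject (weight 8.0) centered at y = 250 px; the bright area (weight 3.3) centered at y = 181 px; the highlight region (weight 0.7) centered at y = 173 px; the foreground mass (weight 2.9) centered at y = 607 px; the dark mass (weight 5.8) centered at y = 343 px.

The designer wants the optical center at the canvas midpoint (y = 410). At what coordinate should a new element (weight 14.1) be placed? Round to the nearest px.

y ≈ 553

New total weight: (8.0 + 3.3 + 0.7 + 2.9 + 5.8) + 14.1 = 34.8.
Along y: (6468.1 + 14.1·y) / 34.8 = 410 (existing moment 8.0·250 + 3.3·181 + 0.7·173 + 2.9·607 + 5.8·343 = 6468.1) ⇒ y = (14268.0 − 6468.1) / 14.1 ≈ 553.18.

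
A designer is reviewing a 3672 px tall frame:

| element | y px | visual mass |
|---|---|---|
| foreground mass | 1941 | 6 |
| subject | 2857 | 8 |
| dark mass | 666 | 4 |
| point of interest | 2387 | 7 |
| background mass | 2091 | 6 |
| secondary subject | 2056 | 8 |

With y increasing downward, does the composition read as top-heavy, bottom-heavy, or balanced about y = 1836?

Σw = 6 + 8 + 4 + 7 + 6 + 8 = 39.
Σw·y = 6·1941 + 8·2857 + 4·666 + 7·2387 + 6·2091 + 8·2056 = 82869, so ȳ = 82869/39 ≈ 2124.85.
2124.8 vs midline 1836 → bottom-heavy.

bottom-heavy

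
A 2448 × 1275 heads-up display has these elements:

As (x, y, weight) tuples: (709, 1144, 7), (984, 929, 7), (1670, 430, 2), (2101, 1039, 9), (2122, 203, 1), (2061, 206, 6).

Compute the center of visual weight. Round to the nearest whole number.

Σw = 7 + 7 + 2 + 9 + 1 + 6 = 32.
x-moment: 7·709 + 7·984 + 2·1670 + 9·2101 + 1·2122 + 6·2061 = 48588; centroid 48588/32 ≈ 1518.38.
y-moment: 7·1144 + 7·929 + 2·430 + 9·1039 + 1·203 + 6·206 = 26161; centroid 26161/32 ≈ 817.53.

(1518, 818)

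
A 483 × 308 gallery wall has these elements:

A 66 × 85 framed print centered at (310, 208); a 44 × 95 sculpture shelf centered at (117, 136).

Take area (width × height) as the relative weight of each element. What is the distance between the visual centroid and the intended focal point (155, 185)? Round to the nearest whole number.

≈ 73

Areas → weights: framed print 66·85 = 5610, sculpture shelf 44·95 = 4180; Σw = 9790.
Σw·x = 5610·310 + 4180·117 = 2228160, so x̄ = 2228160/9790 ≈ 227.60.
Σw·y = 5610·208 + 4180·136 = 1735360, so ȳ = 1735360/9790 ≈ 177.26.
From (155, 185): dx = 72.60, dy = -7.74, so the distance is √(dx²+dy²) ≈ 73.01.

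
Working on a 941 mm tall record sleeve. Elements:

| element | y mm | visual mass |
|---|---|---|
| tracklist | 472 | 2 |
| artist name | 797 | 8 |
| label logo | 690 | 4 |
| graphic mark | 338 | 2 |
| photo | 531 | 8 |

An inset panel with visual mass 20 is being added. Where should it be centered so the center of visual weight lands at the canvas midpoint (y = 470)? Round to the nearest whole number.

After adding the inset panel, total weight = 2 + 8 + 4 + 2 + 8 + 20 = 44.
y: need Σw·y = 44·470 = 20680. Existing = 2·472 + 8·797 + 4·690 + 2·338 + 8·531 = 15004. Remainder 5676 / 20 ≈ 283.80.

y ≈ 284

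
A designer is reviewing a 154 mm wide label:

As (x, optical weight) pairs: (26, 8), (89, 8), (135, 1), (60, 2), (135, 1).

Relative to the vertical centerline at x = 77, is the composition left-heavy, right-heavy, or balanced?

left-heavy

Weights sum to 8 + 8 + 1 + 2 + 1 = 20.
Σw·x = 8·26 + 8·89 + 1·135 + 2·60 + 1·135 = 1310, so x̄ = 1310/20 ≈ 65.50.
Since 65.5 is left of 77, the composition reads left-heavy.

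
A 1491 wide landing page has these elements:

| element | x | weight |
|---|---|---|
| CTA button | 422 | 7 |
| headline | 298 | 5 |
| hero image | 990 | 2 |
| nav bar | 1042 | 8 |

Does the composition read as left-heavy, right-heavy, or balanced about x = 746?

Total weight = 7 + 5 + 2 + 8 = 22.
x-moment: 7·422 + 5·298 + 2·990 + 8·1042 = 14760; centroid 14760/22 ≈ 670.91.
670.9 lies left of the midline 746, so the layout is left-heavy.

left-heavy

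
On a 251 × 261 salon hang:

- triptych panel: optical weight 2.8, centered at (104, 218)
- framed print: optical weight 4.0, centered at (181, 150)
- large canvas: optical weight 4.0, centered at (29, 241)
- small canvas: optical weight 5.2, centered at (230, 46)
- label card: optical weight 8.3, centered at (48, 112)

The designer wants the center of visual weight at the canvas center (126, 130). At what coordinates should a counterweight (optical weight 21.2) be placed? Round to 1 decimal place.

(141.9, 121.3)

After adding the counterweight, total weight = 2.8 + 4.0 + 4.0 + 5.2 + 8.3 + 21.2 = 45.5.
x: target moment 45.5×126 = 5733.0; current 2.8·104 + 4.0·181 + 4.0·29 + 5.2·230 + 8.3·48 = 2725.6; the counterweight supplies 3007.4, so x = 3007.4/21.2 ≈ 141.86.
y: target moment 45.5×130 = 5915.0; current 2.8·218 + 4.0·150 + 4.0·241 + 5.2·46 + 8.3·112 = 3343.2; the counterweight supplies 2571.8, so y = 2571.8/21.2 ≈ 121.31.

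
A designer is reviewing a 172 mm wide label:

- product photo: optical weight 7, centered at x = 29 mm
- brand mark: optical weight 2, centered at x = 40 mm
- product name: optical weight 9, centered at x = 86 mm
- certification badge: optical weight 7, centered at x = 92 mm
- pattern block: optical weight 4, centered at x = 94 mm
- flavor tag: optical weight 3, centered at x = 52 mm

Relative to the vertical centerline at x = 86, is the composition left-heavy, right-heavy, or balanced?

left-heavy

Weights sum to 7 + 2 + 9 + 7 + 4 + 3 = 32.
x: moment 2233 / weight 32 ≈ 69.78
69.8 vs midline 86 → left-heavy.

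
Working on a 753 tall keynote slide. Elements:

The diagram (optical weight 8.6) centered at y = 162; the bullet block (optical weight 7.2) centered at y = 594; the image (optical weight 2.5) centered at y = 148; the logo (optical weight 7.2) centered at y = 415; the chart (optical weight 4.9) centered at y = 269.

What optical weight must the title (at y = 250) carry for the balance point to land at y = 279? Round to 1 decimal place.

Known weights sum to 8.6 + 7.2 + 2.5 + 7.2 + 4.9 = 30.4; their moment is 8.6·162 + 7.2·594 + 2.5·148 + 7.2·415 + 4.9·269 = 10346.1.
Balance at y = 279 requires (10346.1 + w·250) / (30.4 + w) = 279.
So w = (279·30.4 − 10346.1)/(250 − 279) = -1864.5/-29 ≈ 64.29.

w ≈ 64.3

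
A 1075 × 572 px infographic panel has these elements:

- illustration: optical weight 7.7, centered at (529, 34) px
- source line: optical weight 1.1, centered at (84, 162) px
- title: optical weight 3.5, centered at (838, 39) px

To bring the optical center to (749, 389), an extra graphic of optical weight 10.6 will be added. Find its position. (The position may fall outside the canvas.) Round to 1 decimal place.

(948.4, 786.0)

After adding the extra graphic, total weight = 7.7 + 1.1 + 3.5 + 10.6 = 22.9.
x: target moment 22.9×749 = 17152.1; current 7.7·529 + 1.1·84 + 3.5·838 = 7098.7; the extra graphic supplies 10053.4, so x = 10053.4/10.6 ≈ 948.43.
y: target moment 22.9×389 = 8908.1; current 7.7·34 + 1.1·162 + 3.5·39 = 576.5; the extra graphic supplies 8331.6, so y = 8331.6/10.6 ≈ 786.00.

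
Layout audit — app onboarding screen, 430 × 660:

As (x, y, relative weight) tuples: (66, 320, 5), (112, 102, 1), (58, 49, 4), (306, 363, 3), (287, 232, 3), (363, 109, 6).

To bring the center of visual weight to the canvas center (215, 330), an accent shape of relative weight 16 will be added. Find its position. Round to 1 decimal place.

New total weight: (5 + 1 + 4 + 3 + 3 + 6) + 16 = 38.
Along x: (4631 + 16·x) / 38 = 215 (existing moment 5·66 + 1·112 + 4·58 + 3·306 + 3·287 + 6·363 = 4631) ⇒ x = (8170 − 4631) / 16 ≈ 221.19.
Along y: (4337 + 16·y) / 38 = 330 (existing moment 5·320 + 1·102 + 4·49 + 3·363 + 3·232 + 6·109 = 4337) ⇒ y = (12540 − 4337) / 16 ≈ 512.69.

(221.2, 512.7)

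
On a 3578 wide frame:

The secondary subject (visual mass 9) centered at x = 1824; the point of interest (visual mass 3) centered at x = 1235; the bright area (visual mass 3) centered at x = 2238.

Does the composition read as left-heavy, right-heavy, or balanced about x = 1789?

Σw = 9 + 3 + 3 = 15.
x: (9·1824 + 3·1235 + 3·2238) / 15 = 26835 / 15 ≈ 1789.00
The centroid 1789.00 matches the midline at 1789, so the layout is balanced.

balanced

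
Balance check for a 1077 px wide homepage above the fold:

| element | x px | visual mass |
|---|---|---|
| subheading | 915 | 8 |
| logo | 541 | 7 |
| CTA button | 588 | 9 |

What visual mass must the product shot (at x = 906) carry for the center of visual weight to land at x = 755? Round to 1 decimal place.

w ≈ 11.4

Existing Σw = 24 (8 + 7 + 9); existing moment 8·915 + 7·541 + 9·588 = 16399.
Balance at x = 755 requires (16399 + w·906) / (24 + w) = 755.
Solving: w = (755·24 − 16399) / (906 − 755) = 1721 / 151 ≈ 11.40.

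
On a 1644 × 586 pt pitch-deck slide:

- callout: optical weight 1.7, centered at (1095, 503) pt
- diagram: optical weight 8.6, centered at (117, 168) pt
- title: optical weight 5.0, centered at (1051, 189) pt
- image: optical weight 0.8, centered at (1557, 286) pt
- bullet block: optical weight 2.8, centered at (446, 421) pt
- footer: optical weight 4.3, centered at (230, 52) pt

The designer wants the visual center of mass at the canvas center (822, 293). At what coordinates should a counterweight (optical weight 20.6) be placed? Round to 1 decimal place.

(1184.3, 386.3)

New total weight: (1.7 + 8.6 + 5.0 + 0.8 + 2.8 + 4.3) + 20.6 = 43.8.
x: target moment 43.8×822 = 36003.6; current 1.7·1095 + 8.6·117 + 5.0·1051 + 0.8·1557 + 2.8·446 + 4.3·230 = 11606.1; the counterweight supplies 24397.5, so x = 24397.5/20.6 ≈ 1184.34.
y: target moment 43.8×293 = 12833.4; current 1.7·503 + 8.6·168 + 5.0·189 + 0.8·286 + 2.8·421 + 4.3·52 = 4876.1; the counterweight supplies 7957.3, so y = 7957.3/20.6 ≈ 386.28.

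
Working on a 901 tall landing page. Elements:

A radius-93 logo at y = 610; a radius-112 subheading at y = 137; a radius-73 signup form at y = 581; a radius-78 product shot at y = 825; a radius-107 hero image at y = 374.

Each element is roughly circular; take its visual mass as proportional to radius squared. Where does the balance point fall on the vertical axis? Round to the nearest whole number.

y ≈ 440

r² weights: logo 93² = 8649, subheading 112² = 12544, signup form 73² = 5329, product shot 78² = 6084, hero image 107² = 11449. Total = 44055.
Σw·y = 8649·610 + 12544·137 + 5329·581 + 6084·825 + 11449·374 = 19391793, so ȳ = 19391793/44055 ≈ 440.17.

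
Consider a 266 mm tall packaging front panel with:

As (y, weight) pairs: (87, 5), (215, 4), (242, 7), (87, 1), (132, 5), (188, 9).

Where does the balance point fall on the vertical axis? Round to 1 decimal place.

Weights sum to 5 + 4 + 7 + 1 + 5 + 9 = 31.
Σw·y = 5428; ȳ = 5428/31 ≈ 175.10.

y ≈ 175.1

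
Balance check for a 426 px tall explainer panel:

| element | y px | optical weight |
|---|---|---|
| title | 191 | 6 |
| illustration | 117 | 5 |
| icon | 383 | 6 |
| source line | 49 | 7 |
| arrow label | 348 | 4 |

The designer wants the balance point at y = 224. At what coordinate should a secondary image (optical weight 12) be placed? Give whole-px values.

y ≈ 266

With the secondary image, Σw becomes 6 + 5 + 6 + 7 + 4 + 12 = 40.
Along y: (5764 + 12·y) / 40 = 224 (existing moment 6·191 + 5·117 + 6·383 + 7·49 + 4·348 = 5764) ⇒ y = (8960 − 5764) / 12 ≈ 266.33.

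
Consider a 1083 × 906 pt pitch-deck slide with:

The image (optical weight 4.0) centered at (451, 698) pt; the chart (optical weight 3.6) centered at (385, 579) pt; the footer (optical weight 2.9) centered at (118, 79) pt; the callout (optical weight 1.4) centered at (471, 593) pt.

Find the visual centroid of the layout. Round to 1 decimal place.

Σw = 4.0 + 3.6 + 2.9 + 1.4 = 11.9.
Σw·x = 4.0·451 + 3.6·385 + 2.9·118 + 1.4·471 = 4191.6, so x̄ = 4191.6/11.9 ≈ 352.24.
Σw·y = 4.0·698 + 3.6·579 + 2.9·79 + 1.4·593 = 5935.7, so ȳ = 5935.7/11.9 ≈ 498.80.

(352.2, 498.8)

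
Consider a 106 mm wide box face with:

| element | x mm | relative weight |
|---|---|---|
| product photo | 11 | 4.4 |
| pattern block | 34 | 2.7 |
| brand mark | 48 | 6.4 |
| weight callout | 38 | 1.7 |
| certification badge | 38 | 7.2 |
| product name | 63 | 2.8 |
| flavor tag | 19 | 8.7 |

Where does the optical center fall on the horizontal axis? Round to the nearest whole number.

x ≈ 33

Total weight = 4.4 + 2.7 + 6.4 + 1.7 + 7.2 + 2.8 + 8.7 = 33.9.
Σw·x = 1127.3; x̄ = 1127.3/33.9 ≈ 33.25.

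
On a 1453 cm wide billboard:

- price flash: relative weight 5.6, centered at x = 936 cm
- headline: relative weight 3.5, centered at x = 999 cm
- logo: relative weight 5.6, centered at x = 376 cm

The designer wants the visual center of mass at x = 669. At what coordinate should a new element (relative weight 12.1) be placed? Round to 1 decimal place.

New total weight: (5.6 + 3.5 + 5.6) + 12.1 = 26.8.
x: need Σw·x = 26.8·669 = 17929.2. Existing = 5.6·936 + 3.5·999 + 5.6·376 = 10843.7. Remainder 7085.5 / 12.1 ≈ 585.58.

x ≈ 585.6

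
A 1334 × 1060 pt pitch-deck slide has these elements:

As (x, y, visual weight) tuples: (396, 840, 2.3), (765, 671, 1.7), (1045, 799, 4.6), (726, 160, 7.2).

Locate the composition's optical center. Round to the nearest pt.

Total weight = 2.3 + 1.7 + 4.6 + 7.2 = 15.8.
x: (2.3·396 + 1.7·765 + 4.6·1045 + 7.2·726) / 15.8 = 12245.5 / 15.8 ≈ 775.03
y: (2.3·840 + 1.7·671 + 4.6·799 + 7.2·160) / 15.8 = 7900.1 / 15.8 ≈ 500.01

(775, 500)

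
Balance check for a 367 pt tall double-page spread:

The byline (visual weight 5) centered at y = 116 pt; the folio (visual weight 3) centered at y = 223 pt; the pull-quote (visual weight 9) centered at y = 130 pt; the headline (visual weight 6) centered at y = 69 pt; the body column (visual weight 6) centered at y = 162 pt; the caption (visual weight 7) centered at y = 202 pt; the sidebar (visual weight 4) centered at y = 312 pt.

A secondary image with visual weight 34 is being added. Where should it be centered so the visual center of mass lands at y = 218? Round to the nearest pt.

y ≈ 284

With the secondary image, Σw becomes 5 + 3 + 9 + 6 + 6 + 7 + 4 + 34 = 74.
y: target moment 74×218 = 16132; current 5·116 + 3·223 + 9·130 + 6·69 + 6·162 + 7·202 + 4·312 = 6467; the secondary image supplies 9665, so y = 9665/34 ≈ 284.26.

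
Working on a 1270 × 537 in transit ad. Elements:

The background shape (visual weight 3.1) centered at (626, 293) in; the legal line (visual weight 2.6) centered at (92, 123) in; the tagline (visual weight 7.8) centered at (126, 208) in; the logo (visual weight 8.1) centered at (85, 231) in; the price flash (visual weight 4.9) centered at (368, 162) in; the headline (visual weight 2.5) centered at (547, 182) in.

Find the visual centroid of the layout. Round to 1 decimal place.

Σw = 3.1 + 2.6 + 7.8 + 8.1 + 4.9 + 2.5 = 29.0.
x: moment 7021.8 / weight 29.0 ≈ 242.13
Σw·y = 5970.4; ȳ = 5970.4/29.0 ≈ 205.88.

(242.1, 205.9)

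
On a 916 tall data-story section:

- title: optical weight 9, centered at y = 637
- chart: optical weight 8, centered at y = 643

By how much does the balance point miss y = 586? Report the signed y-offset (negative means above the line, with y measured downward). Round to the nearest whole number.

Σw = 9 + 8 = 17.
Σw·y = 9·637 + 8·643 = 10877, so ȳ = 10877/17 ≈ 639.82.
Against y = 586, that's 639.82 − 586 = 53.82.

≈ 54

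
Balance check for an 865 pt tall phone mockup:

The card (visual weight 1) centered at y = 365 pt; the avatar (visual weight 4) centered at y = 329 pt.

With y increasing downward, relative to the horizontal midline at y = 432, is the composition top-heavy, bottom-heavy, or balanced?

top-heavy

Total weight = 1 + 4 = 5.
y-moment: 1·365 + 4·329 = 1681; centroid 1681/5 ≈ 336.20.
336.2 vs midline 432 → top-heavy.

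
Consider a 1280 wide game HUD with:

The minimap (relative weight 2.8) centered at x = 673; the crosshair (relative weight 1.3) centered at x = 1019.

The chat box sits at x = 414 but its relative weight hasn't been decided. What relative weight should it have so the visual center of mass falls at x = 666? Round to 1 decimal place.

w ≈ 1.9

Known weights sum to 2.8 + 1.3 = 4.1; their moment is 2.8·673 + 1.3·1019 = 3209.1.
Set Σw·x/Σw = 666: (3209.1 + 414w) = 666·(4.1 + w).
Rearranging, w·(414 − 666) = 666·4.1 − 3209.1 = -478.5, so w ≈ -478.5/-252 = 1.90.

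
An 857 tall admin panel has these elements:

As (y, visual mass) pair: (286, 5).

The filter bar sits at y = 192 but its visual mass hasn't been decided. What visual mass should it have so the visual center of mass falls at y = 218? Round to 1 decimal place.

The single fixed element contributes weight 5, moment 5·286 = 1430.
Set Σw·y/Σw = 218: (1430 + 192w) = 218·(5 + w).
So w = (218·5 − 1430)/(192 − 218) = -340/-26 ≈ 13.08.

w ≈ 13.1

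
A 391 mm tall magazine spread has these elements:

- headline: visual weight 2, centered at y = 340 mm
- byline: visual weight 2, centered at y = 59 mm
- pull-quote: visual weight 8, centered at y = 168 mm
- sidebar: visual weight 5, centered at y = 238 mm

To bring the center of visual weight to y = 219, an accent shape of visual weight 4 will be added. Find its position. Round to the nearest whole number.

y ≈ 317

New total weight: (2 + 2 + 8 + 5) + 4 = 21.
y: need Σw·y = 21·219 = 4599. Existing = 2·340 + 2·59 + 8·168 + 5·238 = 3332. Remainder 1267 / 4 ≈ 316.75.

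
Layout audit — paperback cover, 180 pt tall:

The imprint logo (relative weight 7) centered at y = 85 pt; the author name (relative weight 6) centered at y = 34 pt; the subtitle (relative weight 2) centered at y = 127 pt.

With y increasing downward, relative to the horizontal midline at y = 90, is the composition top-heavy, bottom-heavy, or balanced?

Total weight = 7 + 6 + 2 = 15.
y-moment: 7·85 + 6·34 + 2·127 = 1053; centroid 1053/15 ≈ 70.20.
Since 70.2 is above (smaller y than) 90, the composition reads top-heavy.

top-heavy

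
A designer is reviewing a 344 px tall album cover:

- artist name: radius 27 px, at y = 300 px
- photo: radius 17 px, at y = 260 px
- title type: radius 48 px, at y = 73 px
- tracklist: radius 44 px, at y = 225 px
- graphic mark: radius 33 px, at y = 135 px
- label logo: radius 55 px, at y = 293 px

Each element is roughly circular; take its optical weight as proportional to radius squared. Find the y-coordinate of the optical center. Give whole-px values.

y ≈ 206

r² weights: artist name 27² = 729, photo 17² = 289, title type 48² = 2304, tracklist 44² = 1936, graphic mark 33² = 1089, label logo 55² = 3025. Total = 9372.
Σw·y = 1930972; ȳ = 1930972/9372 ≈ 206.04.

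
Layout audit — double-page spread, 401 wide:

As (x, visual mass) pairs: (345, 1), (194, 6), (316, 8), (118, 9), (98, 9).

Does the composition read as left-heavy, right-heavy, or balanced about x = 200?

left-heavy

Σw = 1 + 6 + 8 + 9 + 9 = 33.
x-moment: 1·345 + 6·194 + 8·316 + 9·118 + 9·98 = 5981; centroid 5981/33 ≈ 181.24.
181.2 lies left of the midline 200, so the layout is left-heavy.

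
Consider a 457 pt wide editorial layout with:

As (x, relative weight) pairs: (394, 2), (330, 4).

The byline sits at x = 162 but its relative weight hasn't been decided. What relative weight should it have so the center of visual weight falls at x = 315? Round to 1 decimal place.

w ≈ 1.4

Fixed elements: Σw = 2 + 4 = 6, Σw·x = 2·394 + 4·330 = 2108.
For the centroid to hit 315: (2108 + w·162) / (6 + w) = 315.
Solving: w = (315·6 − 2108) / (162 − 315) = -218 / -153 ≈ 1.42.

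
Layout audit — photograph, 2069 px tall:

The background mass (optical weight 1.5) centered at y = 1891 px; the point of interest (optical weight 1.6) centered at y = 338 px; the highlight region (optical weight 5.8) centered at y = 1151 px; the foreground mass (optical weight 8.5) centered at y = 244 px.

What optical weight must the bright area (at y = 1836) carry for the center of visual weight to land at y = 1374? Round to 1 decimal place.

Existing Σw = 17.4 (1.5 + 1.6 + 5.8 + 8.5); existing moment 1.5·1891 + 1.6·338 + 5.8·1151 + 8.5·244 = 12127.1.
Balance at y = 1374 requires (12127.1 + w·1836) / (17.4 + w) = 1374.
So w = (1374·17.4 − 12127.1)/(1836 − 1374) = 11780.5/462 ≈ 25.50.

w ≈ 25.5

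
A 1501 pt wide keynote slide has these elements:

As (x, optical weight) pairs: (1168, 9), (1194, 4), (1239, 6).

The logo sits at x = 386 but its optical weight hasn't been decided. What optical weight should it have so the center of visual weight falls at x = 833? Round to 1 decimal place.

w ≈ 15.4

Known weights sum to 9 + 4 + 6 = 19; their moment is 9·1168 + 4·1194 + 6·1239 = 22722.
For the centroid to hit 833: (22722 + w·386) / (19 + w) = 833.
So w = (833·19 − 22722)/(386 − 833) = -6895/-447 ≈ 15.43.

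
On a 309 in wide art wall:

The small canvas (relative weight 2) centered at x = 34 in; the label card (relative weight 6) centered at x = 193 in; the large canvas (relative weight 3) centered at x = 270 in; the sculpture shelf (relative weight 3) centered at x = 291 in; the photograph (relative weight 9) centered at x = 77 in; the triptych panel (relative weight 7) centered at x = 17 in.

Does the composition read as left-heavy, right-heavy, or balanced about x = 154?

left-heavy

Weights sum to 2 + 6 + 3 + 3 + 9 + 7 = 30.
Σw·x = 2·34 + 6·193 + 3·270 + 3·291 + 9·77 + 7·17 = 3721, so x̄ = 3721/30 ≈ 124.03.
124.0 lies left of the midline 154, so the layout is left-heavy.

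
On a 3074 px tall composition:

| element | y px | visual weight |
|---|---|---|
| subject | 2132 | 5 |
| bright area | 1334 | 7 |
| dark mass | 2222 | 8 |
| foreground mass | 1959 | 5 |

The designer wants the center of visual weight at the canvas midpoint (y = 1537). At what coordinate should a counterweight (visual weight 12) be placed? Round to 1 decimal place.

y ≈ 775.0

New total weight: (5 + 7 + 8 + 5) + 12 = 37.
Along y: (47569 + 12·y) / 37 = 1537 (existing moment 5·2132 + 7·1334 + 8·2222 + 5·1959 = 47569) ⇒ y = (56869 − 47569) / 12 ≈ 775.00.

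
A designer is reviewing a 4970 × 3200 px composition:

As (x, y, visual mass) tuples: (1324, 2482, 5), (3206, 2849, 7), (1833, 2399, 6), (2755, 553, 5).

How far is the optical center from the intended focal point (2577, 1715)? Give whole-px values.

≈ 497 px

Total weight = 5 + 7 + 6 + 5 = 23.
x: (5·1324 + 7·3206 + 6·1833 + 5·2755) / 23 = 53835 / 23 ≈ 2340.65
y: (5·2482 + 7·2849 + 6·2399 + 5·553) / 23 = 49512 / 23 ≈ 2152.70
Offset from (2577, 1715): Δx ≈ -236.35, Δy ≈ 437.70; distance = √(Δx² + Δy²) ≈ 497.43.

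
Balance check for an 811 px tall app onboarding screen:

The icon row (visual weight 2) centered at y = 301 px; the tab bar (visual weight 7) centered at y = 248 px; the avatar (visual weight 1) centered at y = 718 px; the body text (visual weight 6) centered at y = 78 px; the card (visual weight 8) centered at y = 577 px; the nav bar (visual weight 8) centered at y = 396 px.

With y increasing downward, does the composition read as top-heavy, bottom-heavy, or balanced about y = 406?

Σw = 2 + 7 + 1 + 6 + 8 + 8 = 32.
Σw·y = 11308; ȳ = 11308/32 ≈ 353.38.
353.4 vs midline 406 → top-heavy.

top-heavy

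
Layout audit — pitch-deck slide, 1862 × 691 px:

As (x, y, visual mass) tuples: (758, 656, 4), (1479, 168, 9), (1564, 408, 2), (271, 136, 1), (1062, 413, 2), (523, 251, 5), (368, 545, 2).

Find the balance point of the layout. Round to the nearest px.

Total weight = 4 + 9 + 2 + 1 + 2 + 5 + 2 = 25.
x: (4·758 + 9·1479 + 2·1564 + 1·271 + 2·1062 + 5·523 + 2·368) / 25 = 25217 / 25 ≈ 1008.68
y: (4·656 + 9·168 + 2·408 + 1·136 + 2·413 + 5·251 + 2·545) / 25 = 8259 / 25 ≈ 330.36

(1009, 330)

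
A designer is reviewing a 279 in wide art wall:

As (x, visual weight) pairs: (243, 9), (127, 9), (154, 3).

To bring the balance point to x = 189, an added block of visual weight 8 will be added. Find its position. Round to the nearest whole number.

x ≈ 211

With the added block, Σw becomes 9 + 9 + 3 + 8 = 29.
Along x: (3792 + 8·x) / 29 = 189 (existing moment 9·243 + 9·127 + 3·154 = 3792) ⇒ x = (5481 − 3792) / 8 ≈ 211.12.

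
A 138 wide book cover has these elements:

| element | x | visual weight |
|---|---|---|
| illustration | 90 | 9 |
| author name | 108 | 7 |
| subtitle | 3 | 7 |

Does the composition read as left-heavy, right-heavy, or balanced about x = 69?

balanced

Total weight = 9 + 7 + 7 = 23.
x: (9·90 + 7·108 + 7·3) / 23 = 1587 / 23 ≈ 69.00
69.00 = 69 exactly: balanced.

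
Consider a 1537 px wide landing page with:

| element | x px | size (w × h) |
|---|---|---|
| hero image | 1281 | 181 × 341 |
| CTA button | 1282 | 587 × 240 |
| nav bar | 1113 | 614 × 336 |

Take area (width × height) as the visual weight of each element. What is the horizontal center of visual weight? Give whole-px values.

Taking area as weight: hero image 181·341 = 61721, CTA button 587·240 = 140880, nav bar 614·336 = 206304. Sum 408905.
x-moment: 61721·1281 + 140880·1282 + 206304·1113 = 489289113; centroid 489289113/408905 ≈ 1196.58.

x ≈ 1197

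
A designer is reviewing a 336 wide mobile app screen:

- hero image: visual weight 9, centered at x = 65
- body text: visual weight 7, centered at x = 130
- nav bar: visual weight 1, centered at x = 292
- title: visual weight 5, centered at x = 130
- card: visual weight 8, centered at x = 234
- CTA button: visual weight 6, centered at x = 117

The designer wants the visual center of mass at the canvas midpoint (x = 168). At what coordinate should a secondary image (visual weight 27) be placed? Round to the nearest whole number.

x ≈ 206

With the secondary image, Σw becomes 9 + 7 + 1 + 5 + 8 + 6 + 27 = 63.
x: need Σw·x = 63·168 = 10584. Existing = 9·65 + 7·130 + 1·292 + 5·130 + 8·234 + 6·117 = 5011. Remainder 5573 / 27 ≈ 206.41.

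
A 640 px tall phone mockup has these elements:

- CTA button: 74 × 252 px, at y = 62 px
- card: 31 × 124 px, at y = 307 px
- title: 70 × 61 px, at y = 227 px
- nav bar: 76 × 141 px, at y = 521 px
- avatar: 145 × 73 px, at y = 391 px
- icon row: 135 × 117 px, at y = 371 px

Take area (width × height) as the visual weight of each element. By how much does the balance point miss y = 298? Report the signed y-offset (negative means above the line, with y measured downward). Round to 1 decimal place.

≈ -2.2 px

Taking area as weight: CTA button 74·252 = 18648, card 31·124 = 3844, title 70·61 = 4270, nav bar 76·141 = 10716, avatar 145·73 = 10585, icon row 135·117 = 15795. Sum 63858.
y: moment 18887290 / weight 63858 ≈ 295.77
Offset from y = 298: 295.77 − 298 ≈ -2.23.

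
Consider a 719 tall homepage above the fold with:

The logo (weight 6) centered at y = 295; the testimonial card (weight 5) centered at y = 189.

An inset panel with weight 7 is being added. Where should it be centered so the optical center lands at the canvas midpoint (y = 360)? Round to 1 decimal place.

y ≈ 537.9

With the inset panel, Σw becomes 6 + 5 + 7 = 18.
y: need Σw·y = 18·360 = 6480. Existing = 6·295 + 5·189 = 2715. Remainder 3765 / 7 ≈ 537.86.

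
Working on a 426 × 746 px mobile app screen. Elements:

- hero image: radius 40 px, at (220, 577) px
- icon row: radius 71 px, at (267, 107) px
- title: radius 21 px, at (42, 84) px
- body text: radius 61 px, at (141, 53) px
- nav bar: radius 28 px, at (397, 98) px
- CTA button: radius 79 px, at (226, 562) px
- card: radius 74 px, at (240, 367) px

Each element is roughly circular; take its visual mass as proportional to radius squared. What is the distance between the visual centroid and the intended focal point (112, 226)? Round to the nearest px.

Weights ∝ r²: hero image 40² = 1600, icon row 71² = 5041, title 21² = 441, body text 61² = 3721, nav bar 28² = 784, CTA button 79² = 6241, card 74² = 5476; Σw = 23304.
x: (1600·220 + 5041·267 + 441·42 + 3721·141 + 784·397 + 6241·226 + 5476·240) / 23304 = 5277084 / 23304 ≈ 226.45
y: (1600·577 + 5041·107 + 441·84 + 3721·53 + 784·98 + 6241·562 + 5476·367) / 23304 = 7290810 / 23304 ≈ 312.86
From (112, 226): dx = 114.45, dy = 86.86, so the distance is √(dx²+dy²) ≈ 143.67.

≈ 144 px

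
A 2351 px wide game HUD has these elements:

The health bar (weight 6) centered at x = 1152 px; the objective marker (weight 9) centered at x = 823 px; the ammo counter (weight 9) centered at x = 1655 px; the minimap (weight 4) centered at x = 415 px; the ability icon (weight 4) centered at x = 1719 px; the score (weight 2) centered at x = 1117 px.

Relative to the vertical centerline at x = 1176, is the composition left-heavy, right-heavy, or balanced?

balanced

Total weight = 6 + 9 + 9 + 4 + 4 + 2 = 34.
x: moment 39984 / weight 34 ≈ 1176.00
The centroid 1176.00 matches the midline at 1176, so the layout is balanced.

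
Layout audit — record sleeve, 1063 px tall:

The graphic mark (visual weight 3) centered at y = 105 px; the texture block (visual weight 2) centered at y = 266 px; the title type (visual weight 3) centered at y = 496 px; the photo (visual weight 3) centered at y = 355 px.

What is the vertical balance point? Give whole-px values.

Weights sum to 3 + 2 + 3 + 3 = 11.
y: (3·105 + 2·266 + 3·496 + 3·355) / 11 = 3400 / 11 ≈ 309.09

y ≈ 309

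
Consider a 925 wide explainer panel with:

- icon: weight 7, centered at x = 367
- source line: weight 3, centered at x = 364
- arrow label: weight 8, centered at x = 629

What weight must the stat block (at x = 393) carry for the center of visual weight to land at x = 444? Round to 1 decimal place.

w ≈ 13.7

Existing Σw = 18 (7 + 3 + 8); existing moment 7·367 + 3·364 + 8·629 = 8693.
Balance at x = 444 requires (8693 + w·393) / (18 + w) = 444.
Rearranging, w·(393 − 444) = 444·18 − 8693 = -701, so w ≈ -701/-51 = 13.75.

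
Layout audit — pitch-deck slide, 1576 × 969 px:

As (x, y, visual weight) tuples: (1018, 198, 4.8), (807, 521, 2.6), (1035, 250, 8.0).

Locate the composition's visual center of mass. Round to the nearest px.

Σw = 4.8 + 2.6 + 8.0 = 15.4.
x: (4.8·1018 + 2.6·807 + 8.0·1035) / 15.4 = 15264.6 / 15.4 ≈ 991.21
y: (4.8·198 + 2.6·521 + 8.0·250) / 15.4 = 4305.0 / 15.4 ≈ 279.55

(991, 280)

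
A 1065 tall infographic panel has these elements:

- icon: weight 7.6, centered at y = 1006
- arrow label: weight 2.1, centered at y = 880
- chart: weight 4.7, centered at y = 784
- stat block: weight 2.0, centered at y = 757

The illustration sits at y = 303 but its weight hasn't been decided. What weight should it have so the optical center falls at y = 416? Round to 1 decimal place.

Known weights sum to 7.6 + 2.1 + 4.7 + 2.0 = 16.4; their moment is 7.6·1006 + 2.1·880 + 4.7·784 + 2.0·757 = 14692.4.
Balance at y = 416 requires (14692.4 + w·303) / (16.4 + w) = 416.
Rearranging, w·(303 − 416) = 416·16.4 − 14692.4 = -7870.0, so w ≈ -7870.0/-113 = 69.65.

w ≈ 69.6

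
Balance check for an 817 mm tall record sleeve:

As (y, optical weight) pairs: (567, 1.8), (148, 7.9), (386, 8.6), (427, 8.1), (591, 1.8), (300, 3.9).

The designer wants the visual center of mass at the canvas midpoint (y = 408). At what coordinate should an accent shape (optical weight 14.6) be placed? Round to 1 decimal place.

With the accent shape, Σw becomes 1.8 + 7.9 + 8.6 + 8.1 + 1.8 + 3.9 + 14.6 = 46.7.
Along y: (11201.9 + 14.6·y) / 46.7 = 408 (existing moment 1.8·567 + 7.9·148 + 8.6·386 + 8.1·427 + 1.8·591 + 3.9·300 = 11201.9) ⇒ y = (19053.6 − 11201.9) / 14.6 ≈ 537.79.

y ≈ 537.8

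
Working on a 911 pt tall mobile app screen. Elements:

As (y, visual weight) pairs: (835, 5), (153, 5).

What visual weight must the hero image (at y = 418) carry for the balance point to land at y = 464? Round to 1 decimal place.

w ≈ 6.5

Known weights sum to 5 + 5 = 10; their moment is 5·835 + 5·153 = 4940.
Set Σw·y/Σw = 464: (4940 + 418w) = 464·(10 + w).
Rearranging, w·(418 − 464) = 464·10 − 4940 = -300, so w ≈ -300/-46 = 6.52.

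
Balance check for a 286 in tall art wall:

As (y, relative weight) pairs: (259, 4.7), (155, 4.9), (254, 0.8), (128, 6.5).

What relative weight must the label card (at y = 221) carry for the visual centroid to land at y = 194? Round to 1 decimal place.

w ≈ 9.9

Existing Σw = 16.9 (4.7 + 4.9 + 0.8 + 6.5); existing moment 4.7·259 + 4.9·155 + 0.8·254 + 6.5·128 = 3012.0.
Set Σw·y/Σw = 194: (3012.0 + 221w) = 194·(16.9 + w).
Rearranging, w·(221 − 194) = 194·16.9 − 3012.0 = 266.6, so w ≈ 266.6/27 = 9.87.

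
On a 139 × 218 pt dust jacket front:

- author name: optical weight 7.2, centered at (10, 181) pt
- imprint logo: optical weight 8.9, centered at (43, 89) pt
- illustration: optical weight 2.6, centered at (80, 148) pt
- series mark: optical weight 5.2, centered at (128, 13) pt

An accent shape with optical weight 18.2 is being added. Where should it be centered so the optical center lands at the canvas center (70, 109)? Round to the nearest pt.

New total weight: (7.2 + 8.9 + 2.6 + 5.2) + 18.2 = 42.1.
x: target moment 42.1×70 = 2947.0; current 7.2·10 + 8.9·43 + 2.6·80 + 5.2·128 = 1328.3; the accent shape supplies 1618.7, so x = 1618.7/18.2 ≈ 88.94.
y: target moment 42.1×109 = 4588.9; current 7.2·181 + 8.9·89 + 2.6·148 + 5.2·13 = 2547.7; the accent shape supplies 2041.2, so y = 2041.2/18.2 ≈ 112.15.

(89, 112)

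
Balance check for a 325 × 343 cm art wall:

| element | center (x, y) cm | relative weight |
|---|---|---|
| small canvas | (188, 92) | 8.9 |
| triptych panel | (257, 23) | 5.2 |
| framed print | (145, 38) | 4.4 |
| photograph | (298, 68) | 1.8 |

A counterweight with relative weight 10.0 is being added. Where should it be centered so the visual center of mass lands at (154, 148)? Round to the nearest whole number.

(48, 326)

With the counterweight, Σw becomes 8.9 + 5.2 + 4.4 + 1.8 + 10.0 = 30.3.
x: target moment 30.3×154 = 4666.2; current 8.9·188 + 5.2·257 + 4.4·145 + 1.8·298 = 4184.0; the counterweight supplies 482.2, so x = 482.2/10.0 ≈ 48.22.
y: target moment 30.3×148 = 4484.4; current 8.9·92 + 5.2·23 + 4.4·38 + 1.8·68 = 1228.0; the counterweight supplies 3256.4, so y = 3256.4/10.0 ≈ 325.64.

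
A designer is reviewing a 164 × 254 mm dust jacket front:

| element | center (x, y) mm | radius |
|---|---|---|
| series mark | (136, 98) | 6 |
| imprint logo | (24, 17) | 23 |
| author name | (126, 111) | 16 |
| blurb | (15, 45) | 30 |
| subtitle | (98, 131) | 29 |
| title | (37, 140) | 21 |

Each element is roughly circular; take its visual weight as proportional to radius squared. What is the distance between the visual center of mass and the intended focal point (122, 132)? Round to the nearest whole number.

≈ 83 mm

Weights ∝ r²: series mark 6² = 36, imprint logo 23² = 529, author name 16² = 256, blurb 30² = 900, subtitle 29² = 841, title 21² = 441; Σw = 3003.
Σw·x = 162083; x̄ = 162083/3003 ≈ 53.97.
y: moment 253348 / weight 3003 ≈ 84.36
From (122, 132): dx = -68.03, dy = -47.64, so the distance is √(dx²+dy²) ≈ 83.05.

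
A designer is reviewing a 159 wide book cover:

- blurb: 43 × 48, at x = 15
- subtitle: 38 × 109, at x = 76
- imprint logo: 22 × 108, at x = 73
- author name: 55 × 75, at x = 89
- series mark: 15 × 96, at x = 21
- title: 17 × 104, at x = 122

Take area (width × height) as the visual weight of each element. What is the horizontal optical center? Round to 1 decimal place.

x ≈ 71.1

Areas → weights: blurb 43·48 = 2064, subtitle 38·109 = 4142, imprint logo 22·108 = 2376, author name 55·75 = 4125, series mark 15·96 = 1440, title 17·104 = 1768; Σw = 15915.
x: (2064·15 + 4142·76 + 2376·73 + 4125·89 + 1440·21 + 1768·122) / 15915 = 1132261 / 15915 ≈ 71.14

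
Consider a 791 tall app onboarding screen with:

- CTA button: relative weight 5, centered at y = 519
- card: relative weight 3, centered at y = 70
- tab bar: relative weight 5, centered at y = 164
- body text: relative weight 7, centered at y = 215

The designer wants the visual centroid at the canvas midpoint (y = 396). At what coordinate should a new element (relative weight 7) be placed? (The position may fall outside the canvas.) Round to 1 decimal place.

y ≈ 794.6

New total weight: (5 + 3 + 5 + 7) + 7 = 27.
y: need Σw·y = 27·396 = 10692. Existing = 5·519 + 3·70 + 5·164 + 7·215 = 5130. Remainder 5562 / 7 ≈ 794.57.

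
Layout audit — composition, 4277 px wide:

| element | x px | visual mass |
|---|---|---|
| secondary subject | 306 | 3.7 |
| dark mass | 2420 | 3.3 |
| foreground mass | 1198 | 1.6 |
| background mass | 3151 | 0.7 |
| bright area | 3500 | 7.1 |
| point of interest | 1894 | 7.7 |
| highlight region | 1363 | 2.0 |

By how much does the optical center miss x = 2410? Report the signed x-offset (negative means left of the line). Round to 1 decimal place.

Weights sum to 3.7 + 3.3 + 1.6 + 0.7 + 7.1 + 7.7 + 2.0 = 26.1.
x: moment 55400.5 / weight 26.1 ≈ 2122.62
Against x = 2410, that's 2122.62 − 2410 = -287.38.

≈ -287.4 px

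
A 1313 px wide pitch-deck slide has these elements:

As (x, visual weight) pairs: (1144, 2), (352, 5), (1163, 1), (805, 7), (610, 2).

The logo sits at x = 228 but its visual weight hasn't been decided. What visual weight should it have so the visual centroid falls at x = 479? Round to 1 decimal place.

Fixed elements: Σw = 2 + 5 + 1 + 7 + 2 = 17, Σw·x = 2·1144 + 5·352 + 1·1163 + 7·805 + 2·610 = 12066.
Set Σw·x/Σw = 479: (12066 + 228w) = 479·(17 + w).
So w = (479·17 − 12066)/(228 − 479) = -3923/-251 ≈ 15.63.

w ≈ 15.6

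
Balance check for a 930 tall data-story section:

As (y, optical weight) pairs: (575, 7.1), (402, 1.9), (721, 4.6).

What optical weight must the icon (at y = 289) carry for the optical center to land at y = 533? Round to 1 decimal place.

Known weights sum to 7.1 + 1.9 + 4.6 = 13.6; their moment is 7.1·575 + 1.9·402 + 4.6·721 = 8162.9.
Set Σw·y/Σw = 533: (8162.9 + 289w) = 533·(13.6 + w).
Solving: w = (533·13.6 − 8162.9) / (289 − 533) = -914.1 / -244 ≈ 3.75.

w ≈ 3.7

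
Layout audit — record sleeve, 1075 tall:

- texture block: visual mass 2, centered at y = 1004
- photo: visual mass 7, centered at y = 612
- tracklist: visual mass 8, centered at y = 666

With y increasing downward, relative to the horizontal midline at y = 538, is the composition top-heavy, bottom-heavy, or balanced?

Σw = 2 + 7 + 8 = 17.
y-moment: 2·1004 + 7·612 + 8·666 = 11620; centroid 11620/17 ≈ 683.53.
683.5 vs midline 538 → bottom-heavy.

bottom-heavy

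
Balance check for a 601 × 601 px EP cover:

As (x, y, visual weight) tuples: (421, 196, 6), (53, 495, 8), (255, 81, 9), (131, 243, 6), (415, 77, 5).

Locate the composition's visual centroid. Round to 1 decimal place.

Total weight = 6 + 8 + 9 + 6 + 5 = 34.
x-moment: 6·421 + 8·53 + 9·255 + 6·131 + 5·415 = 8106; centroid 8106/34 ≈ 238.41.
y-moment: 6·196 + 8·495 + 9·81 + 6·243 + 5·77 = 7708; centroid 7708/34 ≈ 226.71.

(238.4, 226.7)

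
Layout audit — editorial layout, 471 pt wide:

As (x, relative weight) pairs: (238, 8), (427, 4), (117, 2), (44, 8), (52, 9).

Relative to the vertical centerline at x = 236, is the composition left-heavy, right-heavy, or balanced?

Σw = 8 + 4 + 2 + 8 + 9 = 31.
x: (8·238 + 4·427 + 2·117 + 8·44 + 9·52) / 31 = 4666 / 31 ≈ 150.52
150.5 vs midline 236 → left-heavy.

left-heavy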